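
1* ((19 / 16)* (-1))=-19 / 16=-1.19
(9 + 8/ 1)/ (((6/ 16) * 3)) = 136/ 9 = 15.11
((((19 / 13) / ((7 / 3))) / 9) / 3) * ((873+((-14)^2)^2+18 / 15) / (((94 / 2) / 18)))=7465138 / 21385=349.08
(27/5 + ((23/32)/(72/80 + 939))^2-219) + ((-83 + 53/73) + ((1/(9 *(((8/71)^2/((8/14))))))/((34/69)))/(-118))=-17152526261430236179/57955559388330240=-295.96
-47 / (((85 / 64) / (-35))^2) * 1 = -9433088 / 289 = -32640.44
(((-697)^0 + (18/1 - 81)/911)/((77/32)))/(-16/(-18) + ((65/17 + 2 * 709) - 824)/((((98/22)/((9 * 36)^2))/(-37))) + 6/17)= -0.00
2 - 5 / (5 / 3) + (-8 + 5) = -4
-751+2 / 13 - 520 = -16521 / 13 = -1270.85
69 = 69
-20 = -20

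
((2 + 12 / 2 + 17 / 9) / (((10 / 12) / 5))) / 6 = 89 / 9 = 9.89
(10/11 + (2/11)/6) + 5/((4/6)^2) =1609/132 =12.19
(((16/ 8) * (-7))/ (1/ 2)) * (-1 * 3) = 84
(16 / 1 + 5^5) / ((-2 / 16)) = -25128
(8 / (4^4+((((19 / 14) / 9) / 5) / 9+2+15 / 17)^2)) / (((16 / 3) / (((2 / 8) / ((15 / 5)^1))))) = 2322758025 / 4911746618018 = 0.00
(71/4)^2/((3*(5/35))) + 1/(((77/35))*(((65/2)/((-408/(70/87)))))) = 174907627/240240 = 728.05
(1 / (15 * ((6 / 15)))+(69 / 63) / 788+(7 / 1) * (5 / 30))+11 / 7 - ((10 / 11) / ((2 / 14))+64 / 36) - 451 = -249142777 / 546084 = -456.24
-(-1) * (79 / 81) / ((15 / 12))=0.78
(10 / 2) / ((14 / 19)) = 95 / 14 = 6.79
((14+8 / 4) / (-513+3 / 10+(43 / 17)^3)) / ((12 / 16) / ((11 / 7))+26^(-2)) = -146132272 / 2171055409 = -0.07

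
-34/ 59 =-0.58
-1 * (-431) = 431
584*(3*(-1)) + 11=-1741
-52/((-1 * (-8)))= -13/2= -6.50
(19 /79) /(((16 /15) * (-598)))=-285 /755872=-0.00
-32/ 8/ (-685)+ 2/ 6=697/ 2055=0.34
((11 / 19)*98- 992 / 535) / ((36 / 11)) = 3068351 / 182970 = 16.77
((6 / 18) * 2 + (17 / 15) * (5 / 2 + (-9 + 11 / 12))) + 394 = 69901 / 180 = 388.34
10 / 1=10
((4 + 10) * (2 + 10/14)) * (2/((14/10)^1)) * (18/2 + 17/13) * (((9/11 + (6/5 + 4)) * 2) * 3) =20225424/1001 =20205.22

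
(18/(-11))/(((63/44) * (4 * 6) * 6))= -1/126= -0.01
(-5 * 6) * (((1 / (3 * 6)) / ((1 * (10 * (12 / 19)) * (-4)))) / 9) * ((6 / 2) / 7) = 0.00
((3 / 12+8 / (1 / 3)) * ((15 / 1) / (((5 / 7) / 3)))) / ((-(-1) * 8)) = 190.97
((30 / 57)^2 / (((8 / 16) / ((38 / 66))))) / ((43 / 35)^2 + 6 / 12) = 490000 / 3086721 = 0.16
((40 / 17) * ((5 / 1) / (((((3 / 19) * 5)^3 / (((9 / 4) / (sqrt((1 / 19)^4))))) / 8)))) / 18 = 19808792 / 2295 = 8631.28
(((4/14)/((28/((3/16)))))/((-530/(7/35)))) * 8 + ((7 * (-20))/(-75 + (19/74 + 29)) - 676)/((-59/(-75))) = -17747119019829/20746394200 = -855.43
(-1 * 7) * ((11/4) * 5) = -385/4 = -96.25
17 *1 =17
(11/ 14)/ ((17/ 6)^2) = 198/ 2023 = 0.10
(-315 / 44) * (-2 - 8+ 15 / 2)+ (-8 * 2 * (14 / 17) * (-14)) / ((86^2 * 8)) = 49515599 / 2766104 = 17.90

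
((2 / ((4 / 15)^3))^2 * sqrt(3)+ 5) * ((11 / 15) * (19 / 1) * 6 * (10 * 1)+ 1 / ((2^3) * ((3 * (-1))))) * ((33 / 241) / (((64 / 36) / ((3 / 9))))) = 3310395 / 30848+ 7541493609375 * sqrt(3) / 31588352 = 413622.08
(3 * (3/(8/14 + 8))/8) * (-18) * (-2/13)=189/520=0.36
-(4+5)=-9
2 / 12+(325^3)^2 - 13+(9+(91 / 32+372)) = 113128335937535617 / 96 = 1178420166015996.01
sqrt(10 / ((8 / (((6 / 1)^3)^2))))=108 * sqrt(5)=241.50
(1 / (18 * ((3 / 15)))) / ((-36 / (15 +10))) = -125 / 648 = -0.19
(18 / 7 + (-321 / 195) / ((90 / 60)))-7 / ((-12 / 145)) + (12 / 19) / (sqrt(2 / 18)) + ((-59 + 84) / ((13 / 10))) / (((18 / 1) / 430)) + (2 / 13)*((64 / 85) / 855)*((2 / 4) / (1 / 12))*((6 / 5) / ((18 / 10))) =547.35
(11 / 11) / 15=1 / 15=0.07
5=5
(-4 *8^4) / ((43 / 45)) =-737280 / 43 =-17146.05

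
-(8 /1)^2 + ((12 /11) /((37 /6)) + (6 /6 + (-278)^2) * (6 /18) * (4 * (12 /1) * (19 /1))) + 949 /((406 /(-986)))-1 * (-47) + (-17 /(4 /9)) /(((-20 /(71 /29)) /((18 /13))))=1009298877262183 /42962920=23492324.95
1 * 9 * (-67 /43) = -14.02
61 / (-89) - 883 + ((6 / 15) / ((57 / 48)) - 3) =-7494077 / 8455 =-886.35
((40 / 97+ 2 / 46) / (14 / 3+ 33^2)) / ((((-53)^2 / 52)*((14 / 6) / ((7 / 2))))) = 237978 / 20561629999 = 0.00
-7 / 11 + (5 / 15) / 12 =-0.61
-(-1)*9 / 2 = 4.50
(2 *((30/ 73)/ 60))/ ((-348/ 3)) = -1/ 8468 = -0.00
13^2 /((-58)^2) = 169 /3364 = 0.05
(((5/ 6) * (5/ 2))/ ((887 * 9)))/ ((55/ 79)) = 395/ 1053756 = 0.00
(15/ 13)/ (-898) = -15/ 11674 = -0.00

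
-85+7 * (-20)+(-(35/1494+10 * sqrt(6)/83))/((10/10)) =-336185/1494 - 10 * sqrt(6)/83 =-225.32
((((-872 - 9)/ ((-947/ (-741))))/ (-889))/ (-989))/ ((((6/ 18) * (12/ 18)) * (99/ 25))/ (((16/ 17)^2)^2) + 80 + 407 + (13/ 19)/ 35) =-10161028300800/ 6326112402276176063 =-0.00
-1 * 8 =-8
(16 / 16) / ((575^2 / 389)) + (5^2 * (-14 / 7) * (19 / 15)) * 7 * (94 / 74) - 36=-21988503071 / 36699375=-599.15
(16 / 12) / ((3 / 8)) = 32 / 9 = 3.56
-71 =-71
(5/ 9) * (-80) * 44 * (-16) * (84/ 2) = 3942400/ 3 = 1314133.33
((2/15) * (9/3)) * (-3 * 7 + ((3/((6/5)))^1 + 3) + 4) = -23/5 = -4.60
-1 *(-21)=21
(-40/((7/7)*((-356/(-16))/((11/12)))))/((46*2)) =-110/6141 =-0.02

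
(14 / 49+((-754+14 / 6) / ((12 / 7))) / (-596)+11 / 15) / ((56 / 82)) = 54027299 / 21026880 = 2.57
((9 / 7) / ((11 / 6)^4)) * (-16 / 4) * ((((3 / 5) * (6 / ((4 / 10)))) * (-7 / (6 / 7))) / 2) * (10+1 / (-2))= 2326968 / 14641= 158.94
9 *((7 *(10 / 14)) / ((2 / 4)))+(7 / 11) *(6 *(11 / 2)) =111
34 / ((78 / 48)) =272 / 13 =20.92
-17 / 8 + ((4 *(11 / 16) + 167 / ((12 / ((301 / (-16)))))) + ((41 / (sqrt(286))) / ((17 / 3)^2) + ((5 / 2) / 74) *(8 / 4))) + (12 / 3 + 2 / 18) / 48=-16689155 / 63936 + 369 *sqrt(286) / 82654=-260.95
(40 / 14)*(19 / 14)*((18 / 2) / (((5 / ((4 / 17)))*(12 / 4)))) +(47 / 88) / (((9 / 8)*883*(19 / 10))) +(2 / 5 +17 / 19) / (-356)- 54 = -53.46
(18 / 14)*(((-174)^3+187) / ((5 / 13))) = -616336929 / 35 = -17609626.54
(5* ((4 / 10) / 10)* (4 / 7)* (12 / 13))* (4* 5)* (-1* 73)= -14016 / 91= -154.02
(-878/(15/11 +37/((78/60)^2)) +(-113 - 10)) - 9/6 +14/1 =-12819339/86470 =-148.25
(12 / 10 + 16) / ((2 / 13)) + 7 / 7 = 564 / 5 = 112.80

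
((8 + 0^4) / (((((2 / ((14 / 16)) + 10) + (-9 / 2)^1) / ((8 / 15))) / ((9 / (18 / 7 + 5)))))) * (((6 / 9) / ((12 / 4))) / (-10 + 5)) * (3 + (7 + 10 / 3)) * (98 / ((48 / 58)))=-35650048 / 779895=-45.71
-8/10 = -4/5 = -0.80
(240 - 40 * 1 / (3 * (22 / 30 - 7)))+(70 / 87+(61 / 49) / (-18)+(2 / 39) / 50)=94887971747 / 390703950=242.86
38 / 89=0.43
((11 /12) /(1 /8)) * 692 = 15224 /3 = 5074.67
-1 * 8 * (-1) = 8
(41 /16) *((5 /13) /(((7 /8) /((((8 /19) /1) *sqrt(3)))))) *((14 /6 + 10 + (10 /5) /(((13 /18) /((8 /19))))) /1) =1171780 *sqrt(3) /183027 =11.09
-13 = -13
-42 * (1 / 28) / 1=-3 / 2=-1.50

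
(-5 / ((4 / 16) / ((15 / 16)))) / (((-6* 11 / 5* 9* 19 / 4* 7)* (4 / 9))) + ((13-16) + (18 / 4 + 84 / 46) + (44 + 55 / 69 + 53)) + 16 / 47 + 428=20096764427 / 37956072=529.47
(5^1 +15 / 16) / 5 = 19 / 16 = 1.19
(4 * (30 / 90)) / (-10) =-2 / 15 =-0.13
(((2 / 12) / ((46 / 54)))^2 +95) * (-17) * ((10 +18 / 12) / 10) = -3418717 / 1840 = -1858.00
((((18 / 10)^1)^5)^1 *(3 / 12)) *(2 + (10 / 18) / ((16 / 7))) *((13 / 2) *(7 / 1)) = 192847473 / 400000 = 482.12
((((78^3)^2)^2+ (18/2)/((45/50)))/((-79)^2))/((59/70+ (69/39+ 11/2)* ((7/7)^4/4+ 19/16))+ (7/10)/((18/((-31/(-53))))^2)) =168009316627398005393619267522240/233488817623261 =719560441213439550.91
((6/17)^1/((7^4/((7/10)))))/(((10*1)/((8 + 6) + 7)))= 9/41650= 0.00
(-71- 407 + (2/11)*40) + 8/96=-62125/132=-470.64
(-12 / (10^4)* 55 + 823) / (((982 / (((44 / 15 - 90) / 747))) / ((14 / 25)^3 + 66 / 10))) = -28445724684419 / 42981679687500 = -0.66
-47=-47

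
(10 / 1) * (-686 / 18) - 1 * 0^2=-3430 / 9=-381.11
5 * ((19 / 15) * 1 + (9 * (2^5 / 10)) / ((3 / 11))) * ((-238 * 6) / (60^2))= -190757 / 900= -211.95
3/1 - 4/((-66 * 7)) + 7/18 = 4709/1386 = 3.40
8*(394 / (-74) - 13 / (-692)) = -271686 / 6401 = -42.44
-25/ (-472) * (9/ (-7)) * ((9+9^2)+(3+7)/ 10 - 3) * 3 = -17.98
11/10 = 1.10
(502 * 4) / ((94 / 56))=56224 / 47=1196.26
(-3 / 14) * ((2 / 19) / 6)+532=141511 / 266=532.00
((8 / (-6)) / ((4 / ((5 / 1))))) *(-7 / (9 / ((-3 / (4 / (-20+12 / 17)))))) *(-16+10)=-5740 / 51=-112.55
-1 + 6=5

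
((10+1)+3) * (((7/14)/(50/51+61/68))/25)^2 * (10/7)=41616/18336125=0.00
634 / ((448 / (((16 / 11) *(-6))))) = -951 / 77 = -12.35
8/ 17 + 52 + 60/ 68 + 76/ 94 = 43275/ 799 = 54.16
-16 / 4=-4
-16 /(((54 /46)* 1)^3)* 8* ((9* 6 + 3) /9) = -29590144 /59049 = -501.11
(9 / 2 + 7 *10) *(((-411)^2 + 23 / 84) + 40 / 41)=86683465823 / 6888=12584707.58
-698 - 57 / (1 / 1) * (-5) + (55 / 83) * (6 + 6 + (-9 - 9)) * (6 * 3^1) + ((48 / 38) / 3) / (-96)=-9170015 / 18924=-484.57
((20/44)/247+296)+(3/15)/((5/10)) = 296.40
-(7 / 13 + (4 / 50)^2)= -0.54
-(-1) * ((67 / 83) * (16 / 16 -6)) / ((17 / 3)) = -1005 / 1411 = -0.71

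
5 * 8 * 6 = 240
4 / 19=0.21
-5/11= -0.45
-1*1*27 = -27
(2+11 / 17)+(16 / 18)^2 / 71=259883 / 97767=2.66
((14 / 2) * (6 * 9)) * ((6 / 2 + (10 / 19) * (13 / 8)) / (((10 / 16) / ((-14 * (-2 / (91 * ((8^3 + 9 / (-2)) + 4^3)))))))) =196896 / 156845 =1.26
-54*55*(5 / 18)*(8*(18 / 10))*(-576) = 6842880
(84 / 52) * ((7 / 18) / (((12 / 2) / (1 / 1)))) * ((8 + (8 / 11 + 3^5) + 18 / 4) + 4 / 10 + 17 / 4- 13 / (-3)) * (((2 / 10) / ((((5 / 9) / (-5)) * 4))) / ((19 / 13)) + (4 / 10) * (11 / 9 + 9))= 110908036141 / 1056369600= 104.99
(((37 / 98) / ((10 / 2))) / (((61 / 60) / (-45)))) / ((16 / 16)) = -9990 / 2989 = -3.34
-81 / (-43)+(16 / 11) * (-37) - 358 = -193899 / 473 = -409.93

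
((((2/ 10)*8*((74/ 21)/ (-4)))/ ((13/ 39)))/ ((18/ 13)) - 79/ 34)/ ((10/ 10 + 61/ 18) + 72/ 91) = -748709/ 721225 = -1.04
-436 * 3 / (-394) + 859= 169877 / 197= 862.32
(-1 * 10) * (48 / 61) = -7.87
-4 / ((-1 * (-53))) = -4 / 53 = -0.08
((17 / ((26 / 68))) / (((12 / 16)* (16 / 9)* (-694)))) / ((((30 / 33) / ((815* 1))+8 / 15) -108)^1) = 23317965 / 52152320584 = 0.00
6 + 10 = 16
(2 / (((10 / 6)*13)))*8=48 / 65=0.74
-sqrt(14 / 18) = -sqrt(7) / 3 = -0.88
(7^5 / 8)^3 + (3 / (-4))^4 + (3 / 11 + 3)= 52223176629587 / 5632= 9272581077.70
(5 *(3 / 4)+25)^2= 13225 / 16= 826.56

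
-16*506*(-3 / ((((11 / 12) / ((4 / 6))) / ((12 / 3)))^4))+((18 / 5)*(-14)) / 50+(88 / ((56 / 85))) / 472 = 956200250164001 / 549703000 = 1739485.23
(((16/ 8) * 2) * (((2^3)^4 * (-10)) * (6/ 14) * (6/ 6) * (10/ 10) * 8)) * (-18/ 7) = 70778880/ 49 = 1444466.94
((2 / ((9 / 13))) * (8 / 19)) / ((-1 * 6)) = -104 / 513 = -0.20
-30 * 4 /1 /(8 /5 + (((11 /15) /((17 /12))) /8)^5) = -17038284000000 /227177281051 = -75.00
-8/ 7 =-1.14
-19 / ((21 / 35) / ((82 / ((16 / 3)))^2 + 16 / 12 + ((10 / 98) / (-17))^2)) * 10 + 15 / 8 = -15043436002765 / 199840032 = -75277.39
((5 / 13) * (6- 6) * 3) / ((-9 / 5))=0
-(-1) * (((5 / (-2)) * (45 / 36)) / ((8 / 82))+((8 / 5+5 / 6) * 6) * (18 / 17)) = -45077 / 2720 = -16.57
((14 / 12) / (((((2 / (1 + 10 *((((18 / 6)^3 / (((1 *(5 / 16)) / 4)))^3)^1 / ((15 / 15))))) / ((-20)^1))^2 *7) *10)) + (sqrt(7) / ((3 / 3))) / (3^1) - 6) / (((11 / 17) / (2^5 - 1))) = 13605330140127640731.62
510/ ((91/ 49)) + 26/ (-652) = 1163651/ 4238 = 274.58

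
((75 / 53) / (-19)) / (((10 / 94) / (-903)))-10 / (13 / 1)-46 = 7663739 / 13091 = 585.42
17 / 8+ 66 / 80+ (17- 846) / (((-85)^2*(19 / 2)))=1613213 / 549100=2.94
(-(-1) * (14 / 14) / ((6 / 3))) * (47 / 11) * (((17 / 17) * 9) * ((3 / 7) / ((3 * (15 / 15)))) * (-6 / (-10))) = 1269 / 770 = 1.65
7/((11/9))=63/11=5.73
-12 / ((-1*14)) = 6 / 7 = 0.86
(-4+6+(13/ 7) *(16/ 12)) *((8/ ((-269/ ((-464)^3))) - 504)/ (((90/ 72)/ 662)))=198891435024512/ 28245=7041651089.56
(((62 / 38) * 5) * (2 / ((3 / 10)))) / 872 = 775 / 12426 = 0.06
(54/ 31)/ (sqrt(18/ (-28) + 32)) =0.31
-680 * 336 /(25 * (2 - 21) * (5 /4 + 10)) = 60928 /1425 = 42.76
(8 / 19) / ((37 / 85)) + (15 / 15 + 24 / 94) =73437 / 33041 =2.22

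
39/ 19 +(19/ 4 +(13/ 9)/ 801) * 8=5488025/ 136971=40.07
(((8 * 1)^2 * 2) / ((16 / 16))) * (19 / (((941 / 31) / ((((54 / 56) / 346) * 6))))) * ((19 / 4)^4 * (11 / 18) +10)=1120488273 / 2604688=430.18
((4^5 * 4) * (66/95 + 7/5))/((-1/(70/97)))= -11411456/1843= -6191.78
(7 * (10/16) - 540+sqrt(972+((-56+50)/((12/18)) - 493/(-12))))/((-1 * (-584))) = -4285/4672+sqrt(36147)/3504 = -0.86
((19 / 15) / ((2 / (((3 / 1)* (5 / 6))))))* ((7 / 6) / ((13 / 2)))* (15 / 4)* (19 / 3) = 12635 / 1872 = 6.75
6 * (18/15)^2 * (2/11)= 432/275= 1.57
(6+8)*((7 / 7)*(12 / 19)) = 168 / 19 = 8.84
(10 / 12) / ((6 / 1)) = 5 / 36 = 0.14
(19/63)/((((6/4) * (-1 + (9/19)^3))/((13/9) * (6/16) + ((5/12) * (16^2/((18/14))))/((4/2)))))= -1182923717/125125560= -9.45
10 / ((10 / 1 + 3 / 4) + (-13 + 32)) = 0.34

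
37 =37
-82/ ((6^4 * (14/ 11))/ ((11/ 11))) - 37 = -336115/ 9072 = -37.05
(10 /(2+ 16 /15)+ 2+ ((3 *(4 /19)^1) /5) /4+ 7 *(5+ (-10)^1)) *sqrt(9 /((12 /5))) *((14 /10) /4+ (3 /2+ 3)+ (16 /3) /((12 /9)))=-11489247 *sqrt(15) /87400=-509.13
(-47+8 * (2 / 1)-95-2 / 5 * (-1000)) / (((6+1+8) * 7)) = 274 / 105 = 2.61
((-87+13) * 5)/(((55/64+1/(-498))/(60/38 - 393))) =43850931840/259597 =168919.25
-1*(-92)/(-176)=-23/44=-0.52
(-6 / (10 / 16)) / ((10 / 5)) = -24 / 5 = -4.80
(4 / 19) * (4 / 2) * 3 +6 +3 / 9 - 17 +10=34 / 57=0.60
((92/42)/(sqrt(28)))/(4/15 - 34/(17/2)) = -115* sqrt(7)/2744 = -0.11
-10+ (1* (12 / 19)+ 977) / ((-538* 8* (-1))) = -799185 / 81776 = -9.77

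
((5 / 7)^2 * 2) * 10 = 500 / 49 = 10.20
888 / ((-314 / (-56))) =158.37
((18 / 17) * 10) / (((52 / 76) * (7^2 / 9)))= 2.84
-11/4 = -2.75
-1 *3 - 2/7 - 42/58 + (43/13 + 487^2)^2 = 1929792886075234/34307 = 56250703532.08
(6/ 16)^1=3/ 8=0.38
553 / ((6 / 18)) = 1659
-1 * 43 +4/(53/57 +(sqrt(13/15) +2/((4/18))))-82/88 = -3040635473/69858844-4332 * sqrt(195)/1587701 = -43.56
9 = 9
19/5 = 3.80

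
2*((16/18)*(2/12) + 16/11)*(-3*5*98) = -466480/99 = -4711.92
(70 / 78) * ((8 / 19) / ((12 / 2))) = 140 / 2223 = 0.06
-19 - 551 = -570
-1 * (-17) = 17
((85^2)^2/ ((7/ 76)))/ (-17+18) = 3967247500/ 7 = 566749642.86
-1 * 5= -5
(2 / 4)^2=1 / 4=0.25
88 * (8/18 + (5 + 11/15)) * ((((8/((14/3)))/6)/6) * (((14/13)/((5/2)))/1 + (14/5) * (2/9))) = 2152832/78975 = 27.26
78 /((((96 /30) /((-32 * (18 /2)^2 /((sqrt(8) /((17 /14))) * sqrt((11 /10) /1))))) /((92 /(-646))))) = 726570 * sqrt(55) /1463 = 3683.11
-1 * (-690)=690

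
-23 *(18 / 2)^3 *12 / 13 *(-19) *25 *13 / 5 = 19114380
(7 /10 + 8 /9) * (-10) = -15.89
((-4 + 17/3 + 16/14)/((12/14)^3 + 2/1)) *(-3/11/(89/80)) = -0.26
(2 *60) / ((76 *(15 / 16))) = 32 / 19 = 1.68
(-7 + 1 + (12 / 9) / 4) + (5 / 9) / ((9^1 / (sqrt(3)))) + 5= -0.56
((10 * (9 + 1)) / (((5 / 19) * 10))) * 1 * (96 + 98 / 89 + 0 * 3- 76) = 71364 / 89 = 801.84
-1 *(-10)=10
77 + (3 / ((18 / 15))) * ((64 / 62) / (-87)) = 207589 / 2697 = 76.97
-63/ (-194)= 63/ 194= 0.32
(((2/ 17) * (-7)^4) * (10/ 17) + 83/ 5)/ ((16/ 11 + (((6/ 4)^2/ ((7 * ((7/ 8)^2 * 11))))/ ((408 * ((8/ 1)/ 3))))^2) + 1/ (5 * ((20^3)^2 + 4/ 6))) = 5774466333978018352368/ 45957878908825528429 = 125.65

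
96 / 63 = 32 / 21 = 1.52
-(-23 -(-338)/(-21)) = 821/21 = 39.10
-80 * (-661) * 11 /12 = 145420 /3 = 48473.33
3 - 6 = -3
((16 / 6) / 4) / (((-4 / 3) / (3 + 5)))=-4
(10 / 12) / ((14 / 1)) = 5 / 84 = 0.06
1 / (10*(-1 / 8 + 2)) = 4 / 75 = 0.05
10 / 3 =3.33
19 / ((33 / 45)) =285 / 11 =25.91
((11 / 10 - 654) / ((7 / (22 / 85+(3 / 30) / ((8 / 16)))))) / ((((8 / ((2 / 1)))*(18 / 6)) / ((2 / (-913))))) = 0.01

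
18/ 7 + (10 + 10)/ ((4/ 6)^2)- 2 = 319/ 7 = 45.57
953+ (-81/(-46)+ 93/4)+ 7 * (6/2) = 91909/92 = 999.01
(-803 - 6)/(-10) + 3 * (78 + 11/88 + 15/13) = 165743/520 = 318.74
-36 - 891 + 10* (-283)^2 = 799963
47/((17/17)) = 47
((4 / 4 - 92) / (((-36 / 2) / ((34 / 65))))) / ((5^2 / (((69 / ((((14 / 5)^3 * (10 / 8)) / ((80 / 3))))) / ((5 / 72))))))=25024 / 245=102.14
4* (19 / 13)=5.85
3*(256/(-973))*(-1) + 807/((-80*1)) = -723771/77840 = -9.30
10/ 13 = 0.77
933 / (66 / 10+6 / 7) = 10885 / 87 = 125.11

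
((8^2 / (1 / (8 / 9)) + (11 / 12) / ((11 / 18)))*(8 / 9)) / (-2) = -2102 / 81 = -25.95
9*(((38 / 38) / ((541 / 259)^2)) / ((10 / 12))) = 3622374 / 1463405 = 2.48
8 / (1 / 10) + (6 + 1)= 87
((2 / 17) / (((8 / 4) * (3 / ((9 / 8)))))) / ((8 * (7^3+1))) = 3 / 374272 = 0.00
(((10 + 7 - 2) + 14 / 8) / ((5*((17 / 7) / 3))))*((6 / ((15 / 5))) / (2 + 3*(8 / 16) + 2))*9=12663 / 935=13.54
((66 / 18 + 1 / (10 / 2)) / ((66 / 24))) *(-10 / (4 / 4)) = -464 / 33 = -14.06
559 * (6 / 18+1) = 2236 / 3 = 745.33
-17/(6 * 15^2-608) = -17/742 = -0.02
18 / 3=6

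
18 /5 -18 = -72 /5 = -14.40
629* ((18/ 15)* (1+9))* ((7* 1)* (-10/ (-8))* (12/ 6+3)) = 330225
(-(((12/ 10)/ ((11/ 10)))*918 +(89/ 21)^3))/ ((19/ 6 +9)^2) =-439095340/ 60318951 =-7.28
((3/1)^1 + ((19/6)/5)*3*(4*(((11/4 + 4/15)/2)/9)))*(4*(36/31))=46156/2325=19.85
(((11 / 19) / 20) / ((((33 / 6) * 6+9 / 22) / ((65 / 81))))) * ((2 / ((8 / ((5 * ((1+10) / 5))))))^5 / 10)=253333223 / 23166259200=0.01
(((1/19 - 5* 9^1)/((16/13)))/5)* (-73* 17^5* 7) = 4027510991777/760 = 5299356568.13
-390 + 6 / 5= -1944 / 5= -388.80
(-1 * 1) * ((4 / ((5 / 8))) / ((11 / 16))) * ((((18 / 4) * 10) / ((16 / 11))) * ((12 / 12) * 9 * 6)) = -15552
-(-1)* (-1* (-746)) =746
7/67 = 0.10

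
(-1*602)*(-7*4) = 16856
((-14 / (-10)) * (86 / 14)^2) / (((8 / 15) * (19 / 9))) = 49923 / 1064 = 46.92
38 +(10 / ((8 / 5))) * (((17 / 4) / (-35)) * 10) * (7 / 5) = 219 / 8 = 27.38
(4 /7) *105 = 60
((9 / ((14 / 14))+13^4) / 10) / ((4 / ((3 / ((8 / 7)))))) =59997 / 32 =1874.91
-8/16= -1/2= -0.50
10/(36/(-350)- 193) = -1750/33793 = -0.05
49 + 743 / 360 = 18383 / 360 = 51.06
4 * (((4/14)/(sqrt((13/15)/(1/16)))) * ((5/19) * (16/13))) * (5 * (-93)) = -74400 * sqrt(195)/22477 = -46.22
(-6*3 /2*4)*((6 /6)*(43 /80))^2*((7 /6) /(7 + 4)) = -38829 /35200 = -1.10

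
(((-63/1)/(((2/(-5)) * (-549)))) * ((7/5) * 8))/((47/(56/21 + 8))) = -6272/8601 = -0.73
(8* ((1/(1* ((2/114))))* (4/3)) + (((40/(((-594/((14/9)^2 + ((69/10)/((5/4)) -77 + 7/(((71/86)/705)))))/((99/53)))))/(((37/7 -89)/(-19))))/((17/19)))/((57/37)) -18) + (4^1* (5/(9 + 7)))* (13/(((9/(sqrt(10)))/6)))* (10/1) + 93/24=325* sqrt(10)/3 + 257702325501517/546560547480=814.08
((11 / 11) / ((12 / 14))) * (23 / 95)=161 / 570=0.28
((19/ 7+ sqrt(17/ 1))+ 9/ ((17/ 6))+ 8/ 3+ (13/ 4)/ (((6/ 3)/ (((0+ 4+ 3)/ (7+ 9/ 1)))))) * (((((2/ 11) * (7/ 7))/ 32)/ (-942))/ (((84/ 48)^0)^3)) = -423527/ 7576031232 - sqrt(17)/ 165792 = -0.00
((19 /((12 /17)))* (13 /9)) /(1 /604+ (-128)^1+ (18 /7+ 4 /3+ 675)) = 261079 /3699369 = 0.07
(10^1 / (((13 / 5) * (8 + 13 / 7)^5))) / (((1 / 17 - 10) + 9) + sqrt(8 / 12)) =-22857520 / 128771914401 - 24286115 * sqrt(6) / 386315743203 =-0.00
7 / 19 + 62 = 1185 / 19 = 62.37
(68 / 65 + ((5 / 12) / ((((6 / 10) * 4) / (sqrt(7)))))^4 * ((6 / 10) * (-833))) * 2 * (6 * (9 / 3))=-197527576349 / 258785280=-763.29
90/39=30/13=2.31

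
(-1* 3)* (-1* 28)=84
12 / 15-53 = -261 / 5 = -52.20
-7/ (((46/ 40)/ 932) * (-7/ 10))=186400/ 23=8104.35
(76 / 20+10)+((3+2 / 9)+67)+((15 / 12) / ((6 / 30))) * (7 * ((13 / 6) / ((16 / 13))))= 927593 / 5760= 161.04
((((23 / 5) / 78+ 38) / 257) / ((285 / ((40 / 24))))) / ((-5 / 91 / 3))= -0.05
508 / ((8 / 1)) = 127 / 2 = 63.50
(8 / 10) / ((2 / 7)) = 14 / 5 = 2.80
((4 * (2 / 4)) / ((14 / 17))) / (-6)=-17 / 42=-0.40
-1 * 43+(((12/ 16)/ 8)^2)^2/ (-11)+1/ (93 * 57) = -43.00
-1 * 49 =-49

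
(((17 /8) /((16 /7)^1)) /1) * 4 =119 /32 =3.72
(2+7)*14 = 126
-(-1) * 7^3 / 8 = 42.88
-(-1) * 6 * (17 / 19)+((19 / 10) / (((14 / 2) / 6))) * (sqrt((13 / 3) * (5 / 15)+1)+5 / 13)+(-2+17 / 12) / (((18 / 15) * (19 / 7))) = 19 * sqrt(22) / 35+723985 / 124488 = 8.36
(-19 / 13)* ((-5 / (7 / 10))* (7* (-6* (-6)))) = 2630.77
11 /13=0.85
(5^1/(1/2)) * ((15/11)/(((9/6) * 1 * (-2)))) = -4.55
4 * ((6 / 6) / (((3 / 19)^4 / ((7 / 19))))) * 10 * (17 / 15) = 6529768 / 243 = 26871.47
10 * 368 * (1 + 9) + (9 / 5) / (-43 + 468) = 78200009 / 2125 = 36800.00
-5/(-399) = 5/399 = 0.01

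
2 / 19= 0.11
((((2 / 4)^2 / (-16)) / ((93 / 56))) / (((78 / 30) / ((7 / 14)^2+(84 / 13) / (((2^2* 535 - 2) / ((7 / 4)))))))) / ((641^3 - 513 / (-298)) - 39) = -74006065 / 21098794015265892432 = -0.00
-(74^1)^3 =-405224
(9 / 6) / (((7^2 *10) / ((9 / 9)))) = 0.00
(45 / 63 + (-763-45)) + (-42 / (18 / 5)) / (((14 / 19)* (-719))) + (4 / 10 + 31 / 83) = -10107072277 / 12532170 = -806.49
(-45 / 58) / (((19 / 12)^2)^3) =-67184640 / 1364330549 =-0.05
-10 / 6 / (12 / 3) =-5 / 12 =-0.42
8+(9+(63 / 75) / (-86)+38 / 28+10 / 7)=148814 / 7525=19.78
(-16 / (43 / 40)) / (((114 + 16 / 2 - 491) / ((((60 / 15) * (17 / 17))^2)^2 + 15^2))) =19.40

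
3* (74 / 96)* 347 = 12839 / 16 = 802.44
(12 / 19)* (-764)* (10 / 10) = -9168 / 19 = -482.53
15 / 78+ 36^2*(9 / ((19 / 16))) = 4852319 / 494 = 9822.51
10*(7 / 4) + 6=47 / 2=23.50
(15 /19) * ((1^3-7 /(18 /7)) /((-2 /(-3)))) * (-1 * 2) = 155 /38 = 4.08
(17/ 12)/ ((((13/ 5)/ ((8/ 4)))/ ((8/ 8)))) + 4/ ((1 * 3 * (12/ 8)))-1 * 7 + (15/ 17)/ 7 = -136315/ 27846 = -4.90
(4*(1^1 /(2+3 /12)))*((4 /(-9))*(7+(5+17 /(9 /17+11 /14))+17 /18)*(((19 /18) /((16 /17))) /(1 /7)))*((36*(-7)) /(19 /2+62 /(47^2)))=40767466801208 /9605110815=4244.35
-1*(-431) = 431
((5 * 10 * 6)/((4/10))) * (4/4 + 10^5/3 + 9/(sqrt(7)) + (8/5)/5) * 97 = 654750 * sqrt(7)/7 + 2425096030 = 2425343502.24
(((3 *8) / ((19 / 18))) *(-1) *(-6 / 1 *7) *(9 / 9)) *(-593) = -566283.79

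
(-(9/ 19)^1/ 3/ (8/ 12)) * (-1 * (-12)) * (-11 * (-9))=-5346/ 19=-281.37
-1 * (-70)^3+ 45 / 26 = 8918045 / 26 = 343001.73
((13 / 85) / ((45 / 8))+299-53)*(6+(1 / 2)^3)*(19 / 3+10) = 1129735327 / 45900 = 24612.97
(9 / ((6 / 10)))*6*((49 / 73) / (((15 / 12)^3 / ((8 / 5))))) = 49.49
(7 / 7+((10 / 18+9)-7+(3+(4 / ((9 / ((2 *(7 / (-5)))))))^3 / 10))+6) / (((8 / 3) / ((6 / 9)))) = 5632817 / 1822500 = 3.09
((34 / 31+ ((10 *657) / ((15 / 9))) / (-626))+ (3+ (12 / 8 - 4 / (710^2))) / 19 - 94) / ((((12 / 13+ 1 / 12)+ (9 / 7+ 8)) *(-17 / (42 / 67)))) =105454071427942692 / 297418332054519425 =0.35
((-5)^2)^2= 625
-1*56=-56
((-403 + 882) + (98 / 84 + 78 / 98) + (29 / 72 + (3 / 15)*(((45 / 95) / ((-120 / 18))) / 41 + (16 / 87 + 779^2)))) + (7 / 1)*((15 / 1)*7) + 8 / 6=244255687500329 / 1992526200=122585.94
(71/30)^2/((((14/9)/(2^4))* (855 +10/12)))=60492/898625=0.07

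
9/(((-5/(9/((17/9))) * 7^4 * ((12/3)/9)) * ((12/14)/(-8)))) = 2187/29155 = 0.08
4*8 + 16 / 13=432 / 13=33.23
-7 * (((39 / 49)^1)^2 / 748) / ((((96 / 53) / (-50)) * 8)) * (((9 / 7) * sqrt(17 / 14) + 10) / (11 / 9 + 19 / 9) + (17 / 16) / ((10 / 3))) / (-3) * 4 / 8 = -23780835 / 2101772288- 1209195 * sqrt(238) / 12873355264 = -0.01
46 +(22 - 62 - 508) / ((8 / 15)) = -1963 / 2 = -981.50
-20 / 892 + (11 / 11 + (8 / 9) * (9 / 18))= 2854 / 2007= 1.42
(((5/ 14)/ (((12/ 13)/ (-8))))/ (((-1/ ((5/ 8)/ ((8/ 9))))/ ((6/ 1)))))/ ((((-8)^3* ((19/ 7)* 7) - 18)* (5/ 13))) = -7605/ 2183104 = -0.00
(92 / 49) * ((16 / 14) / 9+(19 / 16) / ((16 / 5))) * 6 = 184759 / 32928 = 5.61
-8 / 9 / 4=-2 / 9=-0.22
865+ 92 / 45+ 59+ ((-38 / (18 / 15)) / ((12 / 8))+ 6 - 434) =7154 / 15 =476.93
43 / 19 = 2.26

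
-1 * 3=-3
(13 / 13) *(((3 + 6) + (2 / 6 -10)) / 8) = -1 / 12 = -0.08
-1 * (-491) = 491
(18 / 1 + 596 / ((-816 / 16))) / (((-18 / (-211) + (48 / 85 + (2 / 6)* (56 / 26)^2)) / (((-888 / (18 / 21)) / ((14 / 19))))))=-40359925970 / 9985823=-4041.72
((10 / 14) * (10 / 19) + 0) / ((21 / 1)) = 50 / 2793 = 0.02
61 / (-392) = -61 / 392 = -0.16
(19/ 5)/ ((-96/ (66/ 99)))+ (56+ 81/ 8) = 47591/ 720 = 66.10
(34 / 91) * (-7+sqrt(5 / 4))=-34 / 13+17 * sqrt(5) / 91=-2.20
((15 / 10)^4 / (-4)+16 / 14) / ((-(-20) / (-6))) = 33 / 896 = 0.04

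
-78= -78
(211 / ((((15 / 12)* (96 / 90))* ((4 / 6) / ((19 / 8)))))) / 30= 12027 / 640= 18.79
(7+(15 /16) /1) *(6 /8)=381 /64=5.95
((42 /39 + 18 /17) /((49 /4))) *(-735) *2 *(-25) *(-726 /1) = -4651656.11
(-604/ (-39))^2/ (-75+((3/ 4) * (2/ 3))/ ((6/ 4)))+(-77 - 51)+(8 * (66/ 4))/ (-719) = -670573991/ 5103462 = -131.40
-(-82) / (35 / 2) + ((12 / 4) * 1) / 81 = 4463 / 945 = 4.72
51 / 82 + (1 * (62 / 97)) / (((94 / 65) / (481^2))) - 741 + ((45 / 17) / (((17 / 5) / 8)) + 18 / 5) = 54844499306821 / 540195910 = 101527.05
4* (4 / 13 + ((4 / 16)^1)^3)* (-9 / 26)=-2421 / 5408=-0.45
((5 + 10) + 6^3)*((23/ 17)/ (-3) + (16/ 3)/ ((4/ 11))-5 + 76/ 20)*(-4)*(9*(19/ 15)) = -58268364/ 425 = -137102.03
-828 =-828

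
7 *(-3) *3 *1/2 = -63/2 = -31.50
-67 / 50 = -1.34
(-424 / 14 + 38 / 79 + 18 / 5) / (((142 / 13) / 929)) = -437525556 / 196315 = -2228.69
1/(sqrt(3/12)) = 2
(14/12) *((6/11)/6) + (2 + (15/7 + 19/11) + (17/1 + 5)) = 1175/42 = 27.98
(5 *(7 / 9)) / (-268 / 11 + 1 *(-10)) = -55 / 486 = -0.11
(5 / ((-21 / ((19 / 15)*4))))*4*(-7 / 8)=38 / 9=4.22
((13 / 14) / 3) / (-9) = -13 / 378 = -0.03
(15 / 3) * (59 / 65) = 59 / 13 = 4.54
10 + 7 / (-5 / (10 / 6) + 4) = 17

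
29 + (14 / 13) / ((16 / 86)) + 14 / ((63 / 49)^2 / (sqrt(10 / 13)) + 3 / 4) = 49392 * sqrt(130) / 63811 + 311343737 / 9954516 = 40.10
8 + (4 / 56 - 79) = -993 / 14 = -70.93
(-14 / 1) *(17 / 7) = -34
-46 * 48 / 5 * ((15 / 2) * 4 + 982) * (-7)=15641472 / 5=3128294.40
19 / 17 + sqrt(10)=4.28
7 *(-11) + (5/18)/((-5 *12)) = -77.00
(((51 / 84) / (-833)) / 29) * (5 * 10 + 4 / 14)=-88 / 69629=-0.00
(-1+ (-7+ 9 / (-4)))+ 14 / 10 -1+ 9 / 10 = -179 / 20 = -8.95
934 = 934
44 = 44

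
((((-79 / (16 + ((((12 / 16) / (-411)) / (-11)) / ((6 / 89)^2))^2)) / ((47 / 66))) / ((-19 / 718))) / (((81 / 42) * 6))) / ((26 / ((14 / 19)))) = 0.64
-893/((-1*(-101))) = -8.84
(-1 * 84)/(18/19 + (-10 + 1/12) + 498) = -19152/111499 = -0.17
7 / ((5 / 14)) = 98 / 5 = 19.60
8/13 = 0.62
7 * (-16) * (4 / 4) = -112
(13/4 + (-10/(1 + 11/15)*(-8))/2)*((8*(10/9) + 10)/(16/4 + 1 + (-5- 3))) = -116365/702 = -165.76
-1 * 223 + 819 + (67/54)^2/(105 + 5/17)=3110981753/5219640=596.01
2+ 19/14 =47/14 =3.36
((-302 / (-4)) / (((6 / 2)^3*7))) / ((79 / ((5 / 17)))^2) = 3775 / 681779322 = 0.00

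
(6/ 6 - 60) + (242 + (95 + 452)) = 730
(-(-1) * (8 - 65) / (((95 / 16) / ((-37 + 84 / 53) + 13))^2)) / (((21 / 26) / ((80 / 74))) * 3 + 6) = -75151245312 / 762404735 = -98.57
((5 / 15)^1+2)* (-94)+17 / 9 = -1957 / 9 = -217.44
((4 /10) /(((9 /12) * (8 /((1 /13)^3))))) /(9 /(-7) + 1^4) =-7 /65910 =-0.00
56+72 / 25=1472 / 25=58.88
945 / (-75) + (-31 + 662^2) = 2191002 / 5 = 438200.40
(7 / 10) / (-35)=-1 / 50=-0.02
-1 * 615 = -615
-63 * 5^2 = -1575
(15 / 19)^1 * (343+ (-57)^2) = 53880 / 19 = 2835.79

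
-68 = -68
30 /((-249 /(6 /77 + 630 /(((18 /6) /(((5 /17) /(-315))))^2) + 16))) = -289804520 /149606919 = -1.94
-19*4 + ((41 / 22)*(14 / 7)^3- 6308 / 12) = -586.76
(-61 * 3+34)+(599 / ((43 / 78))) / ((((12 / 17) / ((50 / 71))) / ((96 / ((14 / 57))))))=9051539321 / 21371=423543.09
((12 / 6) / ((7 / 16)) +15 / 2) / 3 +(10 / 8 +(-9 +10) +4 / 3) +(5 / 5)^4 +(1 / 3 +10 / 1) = 1591 / 84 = 18.94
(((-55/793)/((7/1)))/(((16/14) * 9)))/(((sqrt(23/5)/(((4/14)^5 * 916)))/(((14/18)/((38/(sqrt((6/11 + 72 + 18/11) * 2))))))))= -36640 * sqrt(129030)/67395640221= -0.00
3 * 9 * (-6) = -162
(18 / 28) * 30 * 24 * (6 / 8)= 2430 / 7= 347.14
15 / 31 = 0.48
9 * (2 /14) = 9 /7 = 1.29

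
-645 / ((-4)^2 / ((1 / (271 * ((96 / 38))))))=-4085 / 69376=-0.06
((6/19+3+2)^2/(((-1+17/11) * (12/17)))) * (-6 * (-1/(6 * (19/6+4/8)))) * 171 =520251/152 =3422.70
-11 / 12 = -0.92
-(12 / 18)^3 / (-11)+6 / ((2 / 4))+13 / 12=15575 / 1188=13.11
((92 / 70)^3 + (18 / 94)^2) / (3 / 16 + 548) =3495809584 / 830709084625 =0.00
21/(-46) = -21/46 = -0.46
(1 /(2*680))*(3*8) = 3 /170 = 0.02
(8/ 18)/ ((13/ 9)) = 4/ 13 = 0.31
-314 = -314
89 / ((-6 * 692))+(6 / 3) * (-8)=-66521 / 4152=-16.02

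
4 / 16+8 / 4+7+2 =45 / 4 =11.25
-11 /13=-0.85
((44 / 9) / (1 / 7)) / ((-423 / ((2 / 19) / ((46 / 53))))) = -16324 / 1663659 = -0.01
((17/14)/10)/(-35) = -17/4900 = -0.00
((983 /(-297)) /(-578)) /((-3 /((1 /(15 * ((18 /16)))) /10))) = -1966 /173811825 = -0.00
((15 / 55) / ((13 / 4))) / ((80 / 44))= 3 / 65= 0.05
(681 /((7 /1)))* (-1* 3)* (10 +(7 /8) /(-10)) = -1620099 /560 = -2893.03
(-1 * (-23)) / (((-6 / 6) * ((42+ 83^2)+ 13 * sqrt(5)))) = -159413 / 48037916+ 299 * sqrt(5) / 48037916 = -0.00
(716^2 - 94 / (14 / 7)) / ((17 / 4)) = 2050436 / 17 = 120613.88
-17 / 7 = -2.43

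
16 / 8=2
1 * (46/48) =23/24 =0.96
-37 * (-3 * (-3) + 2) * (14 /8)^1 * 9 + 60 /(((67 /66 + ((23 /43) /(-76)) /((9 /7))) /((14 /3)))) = -8013610143 /1306652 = -6132.93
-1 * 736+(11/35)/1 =-25749/35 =-735.69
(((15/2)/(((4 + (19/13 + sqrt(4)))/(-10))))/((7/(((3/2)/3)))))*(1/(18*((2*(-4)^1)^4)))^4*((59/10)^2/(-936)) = 3481/3852128937286222592606208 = 0.00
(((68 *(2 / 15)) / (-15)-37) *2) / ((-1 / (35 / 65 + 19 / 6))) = 2445229 / 8775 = 278.66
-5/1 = -5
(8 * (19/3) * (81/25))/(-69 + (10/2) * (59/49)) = -100548/38575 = -2.61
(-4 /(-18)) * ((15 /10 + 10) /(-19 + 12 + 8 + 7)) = 23 /72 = 0.32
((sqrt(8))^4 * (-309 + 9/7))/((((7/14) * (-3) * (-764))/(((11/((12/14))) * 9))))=-379104/191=-1984.84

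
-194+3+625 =434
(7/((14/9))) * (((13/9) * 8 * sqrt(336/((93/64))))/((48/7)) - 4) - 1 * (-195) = 728 * sqrt(217)/93 +177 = 292.31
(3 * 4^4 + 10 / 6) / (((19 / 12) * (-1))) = -9236 / 19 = -486.11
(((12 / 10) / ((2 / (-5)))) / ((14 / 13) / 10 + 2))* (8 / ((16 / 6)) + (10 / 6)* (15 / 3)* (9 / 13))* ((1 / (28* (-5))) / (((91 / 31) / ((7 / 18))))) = 589 / 49868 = 0.01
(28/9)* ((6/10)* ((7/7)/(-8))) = -7/30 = -0.23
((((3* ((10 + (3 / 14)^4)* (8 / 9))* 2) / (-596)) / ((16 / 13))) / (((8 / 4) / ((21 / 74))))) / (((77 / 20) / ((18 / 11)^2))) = -183911715 / 25626276368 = -0.01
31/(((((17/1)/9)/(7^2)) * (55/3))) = 41013/935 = 43.86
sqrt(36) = 6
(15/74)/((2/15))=1.52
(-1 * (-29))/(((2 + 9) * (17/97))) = 15.04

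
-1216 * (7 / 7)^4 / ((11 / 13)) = -15808 / 11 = -1437.09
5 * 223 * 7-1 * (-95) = 7900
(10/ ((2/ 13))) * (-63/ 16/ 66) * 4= -1365/ 88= -15.51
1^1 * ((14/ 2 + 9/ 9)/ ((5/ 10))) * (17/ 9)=272/ 9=30.22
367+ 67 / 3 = 1168 / 3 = 389.33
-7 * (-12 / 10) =42 / 5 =8.40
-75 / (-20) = 15 / 4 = 3.75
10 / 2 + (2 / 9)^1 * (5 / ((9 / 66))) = 355 / 27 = 13.15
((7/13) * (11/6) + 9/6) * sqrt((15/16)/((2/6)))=97 * sqrt(5)/52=4.17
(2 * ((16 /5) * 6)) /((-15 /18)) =-46.08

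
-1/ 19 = -0.05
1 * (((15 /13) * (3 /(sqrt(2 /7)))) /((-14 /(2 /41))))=-45 * sqrt(14) /7462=-0.02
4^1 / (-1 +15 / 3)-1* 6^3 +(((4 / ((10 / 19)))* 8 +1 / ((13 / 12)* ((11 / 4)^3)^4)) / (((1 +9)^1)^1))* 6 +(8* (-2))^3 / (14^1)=-3363557238329035333 / 7139924557040275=-471.09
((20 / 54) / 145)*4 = 8 / 783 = 0.01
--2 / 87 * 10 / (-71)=-20 / 6177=-0.00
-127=-127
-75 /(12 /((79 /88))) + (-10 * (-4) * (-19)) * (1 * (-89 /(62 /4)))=47557335 /10912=4358.26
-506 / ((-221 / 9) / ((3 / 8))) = 6831 / 884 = 7.73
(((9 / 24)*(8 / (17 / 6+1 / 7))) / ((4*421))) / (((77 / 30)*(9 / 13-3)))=-117 / 1157750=-0.00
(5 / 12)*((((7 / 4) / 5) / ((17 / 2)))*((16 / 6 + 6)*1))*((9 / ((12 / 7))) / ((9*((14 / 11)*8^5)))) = 1001 / 481296384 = 0.00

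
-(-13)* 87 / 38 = 1131 / 38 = 29.76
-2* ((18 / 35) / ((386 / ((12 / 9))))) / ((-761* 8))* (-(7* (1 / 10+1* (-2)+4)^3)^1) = -27783 / 734365000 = -0.00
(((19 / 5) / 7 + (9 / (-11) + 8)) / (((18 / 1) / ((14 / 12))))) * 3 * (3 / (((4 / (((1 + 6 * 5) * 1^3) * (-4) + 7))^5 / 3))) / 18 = -3622411365651 / 225280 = -16079595.91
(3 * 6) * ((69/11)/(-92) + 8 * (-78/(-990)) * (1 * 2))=2361/110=21.46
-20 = -20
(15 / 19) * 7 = 105 / 19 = 5.53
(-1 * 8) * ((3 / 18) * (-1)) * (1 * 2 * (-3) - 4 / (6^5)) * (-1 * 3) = 11665 / 486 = 24.00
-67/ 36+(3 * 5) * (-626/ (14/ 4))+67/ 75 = -16908097/ 6300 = -2683.82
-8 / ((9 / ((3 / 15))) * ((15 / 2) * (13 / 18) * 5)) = -32 / 4875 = -0.01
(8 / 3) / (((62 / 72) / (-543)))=-52128 / 31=-1681.55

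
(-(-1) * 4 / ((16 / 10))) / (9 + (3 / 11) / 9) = 165 / 596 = 0.28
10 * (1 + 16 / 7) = 230 / 7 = 32.86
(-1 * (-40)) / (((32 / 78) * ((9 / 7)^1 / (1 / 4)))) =455 / 24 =18.96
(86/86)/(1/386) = 386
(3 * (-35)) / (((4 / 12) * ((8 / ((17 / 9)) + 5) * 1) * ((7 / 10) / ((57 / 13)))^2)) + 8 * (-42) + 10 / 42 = -932729683 / 557193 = -1673.98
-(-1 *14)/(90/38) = 266/45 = 5.91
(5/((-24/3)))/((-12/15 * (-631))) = -25/20192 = -0.00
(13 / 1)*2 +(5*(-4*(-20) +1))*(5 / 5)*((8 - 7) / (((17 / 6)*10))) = 685 / 17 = 40.29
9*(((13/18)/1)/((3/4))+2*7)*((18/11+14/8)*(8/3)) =120392/99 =1216.08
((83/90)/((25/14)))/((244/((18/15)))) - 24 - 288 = -71369419/228750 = -312.00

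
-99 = -99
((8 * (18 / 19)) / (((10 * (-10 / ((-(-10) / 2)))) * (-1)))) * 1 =36 / 95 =0.38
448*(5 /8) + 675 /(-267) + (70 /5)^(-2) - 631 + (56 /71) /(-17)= -7444370849 /21054908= -353.57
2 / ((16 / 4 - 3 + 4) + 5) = 1 / 5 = 0.20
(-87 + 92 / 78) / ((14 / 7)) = -3347 / 78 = -42.91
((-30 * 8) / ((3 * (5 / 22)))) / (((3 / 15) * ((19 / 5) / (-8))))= 70400 / 19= 3705.26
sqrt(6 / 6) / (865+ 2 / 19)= 19 / 16437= 0.00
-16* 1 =-16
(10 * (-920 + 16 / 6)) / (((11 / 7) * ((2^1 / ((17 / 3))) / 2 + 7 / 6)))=-4346.22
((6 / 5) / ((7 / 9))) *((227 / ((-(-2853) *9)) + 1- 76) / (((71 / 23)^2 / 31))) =-63154123304 / 167789685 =-376.39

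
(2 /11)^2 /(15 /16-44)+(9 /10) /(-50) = -782321 /41684500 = -0.02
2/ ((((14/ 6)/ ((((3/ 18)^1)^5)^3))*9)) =1/ 4936942338048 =0.00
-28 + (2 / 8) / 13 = -1455 / 52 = -27.98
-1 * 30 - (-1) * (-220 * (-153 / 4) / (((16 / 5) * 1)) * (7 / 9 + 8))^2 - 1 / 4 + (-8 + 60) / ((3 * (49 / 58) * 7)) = 140356576141645 / 263424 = 532816205.59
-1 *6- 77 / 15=-167 / 15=-11.13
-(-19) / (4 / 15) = 285 / 4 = 71.25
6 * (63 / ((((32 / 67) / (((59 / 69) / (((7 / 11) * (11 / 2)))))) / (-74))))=-1316349 / 92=-14308.14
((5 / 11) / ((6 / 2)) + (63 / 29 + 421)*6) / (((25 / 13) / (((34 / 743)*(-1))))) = -60.42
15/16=0.94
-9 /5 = -1.80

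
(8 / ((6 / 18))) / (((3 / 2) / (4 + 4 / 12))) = 208 / 3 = 69.33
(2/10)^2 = 1/25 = 0.04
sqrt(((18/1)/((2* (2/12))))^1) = 3* sqrt(6) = 7.35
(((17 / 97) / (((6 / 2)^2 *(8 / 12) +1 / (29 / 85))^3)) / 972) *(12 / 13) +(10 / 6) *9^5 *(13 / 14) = 91385.36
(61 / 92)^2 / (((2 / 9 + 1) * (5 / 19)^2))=5.19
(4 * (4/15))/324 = 0.00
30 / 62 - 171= -5286 / 31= -170.52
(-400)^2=160000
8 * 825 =6600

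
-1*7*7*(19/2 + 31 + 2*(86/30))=-67963/30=-2265.43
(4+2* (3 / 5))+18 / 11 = 376 / 55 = 6.84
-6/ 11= -0.55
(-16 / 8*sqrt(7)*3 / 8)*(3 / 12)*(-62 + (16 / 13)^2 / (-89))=1399197*sqrt(7) / 120328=30.77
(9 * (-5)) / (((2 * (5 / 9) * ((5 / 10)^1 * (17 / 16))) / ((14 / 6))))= -3024 / 17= -177.88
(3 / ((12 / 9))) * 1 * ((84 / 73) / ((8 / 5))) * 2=945 / 292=3.24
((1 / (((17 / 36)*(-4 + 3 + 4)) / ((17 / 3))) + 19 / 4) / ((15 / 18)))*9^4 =137781 / 2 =68890.50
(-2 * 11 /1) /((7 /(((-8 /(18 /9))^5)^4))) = -24189255811072 /7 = -3455607973010.29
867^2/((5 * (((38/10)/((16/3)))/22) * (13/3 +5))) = 66148632/133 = 497358.14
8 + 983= 991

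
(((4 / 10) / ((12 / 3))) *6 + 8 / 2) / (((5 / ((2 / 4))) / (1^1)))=23 / 50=0.46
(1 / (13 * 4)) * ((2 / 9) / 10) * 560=28 / 117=0.24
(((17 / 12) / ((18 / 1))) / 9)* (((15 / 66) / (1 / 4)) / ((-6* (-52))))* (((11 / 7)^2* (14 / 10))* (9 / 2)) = 187 / 471744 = 0.00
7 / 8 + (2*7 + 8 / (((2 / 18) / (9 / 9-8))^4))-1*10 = 1008189543 / 8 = 126023692.88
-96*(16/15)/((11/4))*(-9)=18432/55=335.13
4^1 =4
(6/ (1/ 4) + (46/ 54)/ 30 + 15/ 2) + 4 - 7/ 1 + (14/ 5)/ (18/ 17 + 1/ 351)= 11423024/ 366525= 31.17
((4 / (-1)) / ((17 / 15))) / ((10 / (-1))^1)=6 / 17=0.35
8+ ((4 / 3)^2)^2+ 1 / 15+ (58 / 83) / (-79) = 29791189 / 2655585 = 11.22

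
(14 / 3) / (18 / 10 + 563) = 0.01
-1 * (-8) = 8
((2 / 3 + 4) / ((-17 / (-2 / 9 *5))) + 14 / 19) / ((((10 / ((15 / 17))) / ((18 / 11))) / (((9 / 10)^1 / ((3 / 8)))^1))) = 9912 / 27455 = 0.36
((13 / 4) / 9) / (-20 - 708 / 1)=-1 / 2016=-0.00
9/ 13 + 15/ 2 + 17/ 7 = 1933/ 182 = 10.62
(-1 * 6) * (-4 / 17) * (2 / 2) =24 / 17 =1.41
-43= -43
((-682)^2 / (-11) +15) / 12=-42269 / 12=-3522.42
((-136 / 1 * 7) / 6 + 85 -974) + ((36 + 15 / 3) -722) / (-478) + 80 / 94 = -1045.39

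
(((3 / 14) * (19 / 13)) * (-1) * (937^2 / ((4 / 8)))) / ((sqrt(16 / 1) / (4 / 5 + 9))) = -350309631 / 260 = -1347344.73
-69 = -69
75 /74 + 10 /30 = 299 /222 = 1.35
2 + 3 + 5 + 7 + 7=24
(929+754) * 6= 10098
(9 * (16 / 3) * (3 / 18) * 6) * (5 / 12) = 20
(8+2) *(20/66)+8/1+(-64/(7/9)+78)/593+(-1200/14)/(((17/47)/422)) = -99992.34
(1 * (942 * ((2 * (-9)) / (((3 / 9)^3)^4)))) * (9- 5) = -36044454384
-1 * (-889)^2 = -790321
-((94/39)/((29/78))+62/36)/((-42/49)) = 29981/3132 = 9.57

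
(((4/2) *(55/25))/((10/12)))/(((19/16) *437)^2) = 33792/1723495225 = 0.00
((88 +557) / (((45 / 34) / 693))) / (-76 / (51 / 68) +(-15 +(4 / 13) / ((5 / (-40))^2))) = -13171158 / 3769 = -3494.60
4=4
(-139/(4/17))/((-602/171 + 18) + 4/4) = -404073/10588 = -38.16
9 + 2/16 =73/8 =9.12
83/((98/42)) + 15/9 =782/21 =37.24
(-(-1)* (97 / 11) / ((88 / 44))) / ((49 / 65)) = 6305 / 1078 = 5.85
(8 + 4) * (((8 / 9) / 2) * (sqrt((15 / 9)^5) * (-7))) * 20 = -56000 * sqrt(15) / 81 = -2677.62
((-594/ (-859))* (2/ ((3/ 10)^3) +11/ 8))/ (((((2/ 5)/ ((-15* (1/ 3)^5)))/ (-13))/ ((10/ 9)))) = 291308875/ 2504844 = 116.30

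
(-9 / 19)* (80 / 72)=-10 / 19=-0.53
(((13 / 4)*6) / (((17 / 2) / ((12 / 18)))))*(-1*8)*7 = -1456 / 17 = -85.65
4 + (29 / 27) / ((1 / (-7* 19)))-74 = -5747 / 27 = -212.85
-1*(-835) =835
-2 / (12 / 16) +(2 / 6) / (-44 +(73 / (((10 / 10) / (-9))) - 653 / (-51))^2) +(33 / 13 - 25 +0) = -1057685420747 / 42091564008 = -25.13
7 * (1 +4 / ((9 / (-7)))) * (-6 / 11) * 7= 56.42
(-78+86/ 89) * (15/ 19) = -102840/ 1691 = -60.82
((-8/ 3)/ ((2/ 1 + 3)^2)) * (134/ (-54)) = 536/ 2025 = 0.26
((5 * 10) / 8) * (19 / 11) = 475 / 44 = 10.80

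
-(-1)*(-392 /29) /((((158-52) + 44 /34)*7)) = -119 /6612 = -0.02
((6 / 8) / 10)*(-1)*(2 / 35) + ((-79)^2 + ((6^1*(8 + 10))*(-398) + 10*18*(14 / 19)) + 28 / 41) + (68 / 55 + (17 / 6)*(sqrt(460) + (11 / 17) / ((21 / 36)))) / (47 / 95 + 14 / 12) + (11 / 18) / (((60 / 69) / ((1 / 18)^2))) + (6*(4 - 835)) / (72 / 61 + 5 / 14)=-247623084181512919117 / 6213872862568800 + 3230*sqrt(115) / 947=-39813.46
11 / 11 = 1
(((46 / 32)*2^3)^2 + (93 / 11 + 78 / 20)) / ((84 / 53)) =1686089 / 18480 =91.24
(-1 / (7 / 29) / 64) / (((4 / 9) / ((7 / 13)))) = -261 / 3328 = -0.08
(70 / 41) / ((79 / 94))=6580 / 3239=2.03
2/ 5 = 0.40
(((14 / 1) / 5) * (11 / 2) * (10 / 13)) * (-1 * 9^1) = -1386 / 13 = -106.62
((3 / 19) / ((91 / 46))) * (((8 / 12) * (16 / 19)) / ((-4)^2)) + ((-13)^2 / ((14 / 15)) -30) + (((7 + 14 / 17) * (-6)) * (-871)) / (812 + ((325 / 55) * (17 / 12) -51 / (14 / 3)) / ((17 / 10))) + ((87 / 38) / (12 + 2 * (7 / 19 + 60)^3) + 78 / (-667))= 24223969458862112311012831 / 120276303888432185559884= 201.40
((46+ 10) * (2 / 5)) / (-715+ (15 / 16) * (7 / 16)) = -28672 / 914675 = -0.03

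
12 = 12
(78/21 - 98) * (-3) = 1980/7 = 282.86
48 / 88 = 6 / 11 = 0.55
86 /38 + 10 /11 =663 /209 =3.17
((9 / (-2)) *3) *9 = -243 / 2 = -121.50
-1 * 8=-8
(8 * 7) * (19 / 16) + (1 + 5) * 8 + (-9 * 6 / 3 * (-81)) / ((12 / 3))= 479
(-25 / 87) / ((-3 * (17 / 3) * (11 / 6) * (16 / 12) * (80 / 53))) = 795 / 173536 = 0.00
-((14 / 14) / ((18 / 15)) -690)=4135 / 6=689.17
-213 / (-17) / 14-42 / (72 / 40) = -16021 / 714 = -22.44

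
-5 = -5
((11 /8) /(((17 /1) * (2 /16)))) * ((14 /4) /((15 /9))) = 231 /170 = 1.36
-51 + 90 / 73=-3633 / 73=-49.77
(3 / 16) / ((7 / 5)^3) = 375 / 5488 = 0.07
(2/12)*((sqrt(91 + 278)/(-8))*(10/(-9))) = 5*sqrt(41)/72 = 0.44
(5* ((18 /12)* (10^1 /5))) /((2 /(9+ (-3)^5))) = -1755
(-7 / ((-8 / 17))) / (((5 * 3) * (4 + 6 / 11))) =1309 / 6000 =0.22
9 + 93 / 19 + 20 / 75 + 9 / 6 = 8927 / 570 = 15.66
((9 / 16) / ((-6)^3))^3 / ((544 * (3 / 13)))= -13 / 92408905728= -0.00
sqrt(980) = 14 *sqrt(5) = 31.30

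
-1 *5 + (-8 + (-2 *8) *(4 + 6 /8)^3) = -6911 /4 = -1727.75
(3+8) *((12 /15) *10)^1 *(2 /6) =88 /3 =29.33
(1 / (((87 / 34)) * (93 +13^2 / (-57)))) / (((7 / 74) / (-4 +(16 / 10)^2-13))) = -4314311 / 6511225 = -0.66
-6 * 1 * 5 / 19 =-1.58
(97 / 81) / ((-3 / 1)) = -97 / 243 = -0.40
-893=-893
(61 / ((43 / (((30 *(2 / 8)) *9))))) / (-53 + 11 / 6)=-24705 / 13201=-1.87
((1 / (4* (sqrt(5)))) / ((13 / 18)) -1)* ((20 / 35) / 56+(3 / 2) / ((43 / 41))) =-3035 / 2107+5463* sqrt(5) / 54782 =-1.22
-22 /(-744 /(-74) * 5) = -0.44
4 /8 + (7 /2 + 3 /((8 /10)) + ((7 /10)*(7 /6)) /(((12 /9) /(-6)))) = 163 /40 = 4.08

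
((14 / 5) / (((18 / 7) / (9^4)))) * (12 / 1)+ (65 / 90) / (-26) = 15431467 / 180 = 85730.37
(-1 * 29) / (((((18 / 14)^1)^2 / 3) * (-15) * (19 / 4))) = 0.74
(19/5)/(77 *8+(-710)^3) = -0.00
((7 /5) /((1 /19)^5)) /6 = 577756.43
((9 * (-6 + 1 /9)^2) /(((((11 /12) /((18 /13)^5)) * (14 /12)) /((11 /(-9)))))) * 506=-2387328920064 /2599051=-918538.70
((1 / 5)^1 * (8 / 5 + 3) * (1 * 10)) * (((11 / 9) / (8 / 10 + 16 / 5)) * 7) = 1771 / 90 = 19.68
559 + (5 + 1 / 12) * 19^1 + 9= 7975 / 12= 664.58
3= 3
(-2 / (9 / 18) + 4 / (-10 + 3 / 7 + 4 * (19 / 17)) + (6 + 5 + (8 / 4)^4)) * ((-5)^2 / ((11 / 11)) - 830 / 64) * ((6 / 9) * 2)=1730575 / 4856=356.38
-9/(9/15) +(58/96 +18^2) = 14861/48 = 309.60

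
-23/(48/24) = -23/2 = -11.50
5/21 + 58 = 1223/21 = 58.24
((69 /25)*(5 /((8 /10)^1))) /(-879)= -23 /1172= -0.02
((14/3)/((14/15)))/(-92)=-5/92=-0.05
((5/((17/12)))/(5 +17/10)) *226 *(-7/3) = -316400/1139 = -277.79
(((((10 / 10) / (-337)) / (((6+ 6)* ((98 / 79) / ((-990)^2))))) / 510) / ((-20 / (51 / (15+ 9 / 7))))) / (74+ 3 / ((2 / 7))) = 86031 / 121195984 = 0.00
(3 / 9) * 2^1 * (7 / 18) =7 / 27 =0.26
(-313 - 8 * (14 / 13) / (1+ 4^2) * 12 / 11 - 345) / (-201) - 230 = -110784188 / 488631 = -226.72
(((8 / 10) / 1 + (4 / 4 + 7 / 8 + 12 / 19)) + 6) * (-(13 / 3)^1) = -40.33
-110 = -110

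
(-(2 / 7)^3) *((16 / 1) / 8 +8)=-80 / 343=-0.23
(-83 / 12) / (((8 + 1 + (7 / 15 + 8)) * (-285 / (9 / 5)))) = 249 / 99560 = 0.00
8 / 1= 8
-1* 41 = -41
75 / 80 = 15 / 16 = 0.94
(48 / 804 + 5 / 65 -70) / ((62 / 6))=-182553 / 27001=-6.76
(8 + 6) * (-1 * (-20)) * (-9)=-2520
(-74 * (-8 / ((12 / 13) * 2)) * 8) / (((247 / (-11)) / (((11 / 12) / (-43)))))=17908 / 7353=2.44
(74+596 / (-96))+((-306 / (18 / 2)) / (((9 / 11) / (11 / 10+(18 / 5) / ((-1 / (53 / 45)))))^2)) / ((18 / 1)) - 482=-1611195361 / 3645000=-442.03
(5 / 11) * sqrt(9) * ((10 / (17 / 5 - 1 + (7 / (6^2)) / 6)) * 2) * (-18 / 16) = -364500 / 28897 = -12.61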